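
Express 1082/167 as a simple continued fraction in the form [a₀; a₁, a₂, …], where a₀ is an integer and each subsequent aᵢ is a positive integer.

[6; 2, 11, 2, 3]

1082 ÷ 167 → quotient 6, remainder 80
167 ÷ 80 → quotient 2, remainder 7
80 ÷ 7 → quotient 11, remainder 3
7 ÷ 3 → quotient 2, remainder 1
3 ÷ 1 → quotient 3, remainder 0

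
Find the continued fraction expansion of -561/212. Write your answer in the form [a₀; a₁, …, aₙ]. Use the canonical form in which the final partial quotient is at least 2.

[-3; 2, 1, 4, 1, 3, 3]

⌊-561/212⌋ = -3, remainder 75
⌊212/75⌋ = 2, remainder 62
⌊75/62⌋ = 1, remainder 13
⌊62/13⌋ = 4, remainder 10
⌊13/10⌋ = 1, remainder 3
⌊10/3⌋ = 3, remainder 1
⌊3/1⌋ = 3, remainder 0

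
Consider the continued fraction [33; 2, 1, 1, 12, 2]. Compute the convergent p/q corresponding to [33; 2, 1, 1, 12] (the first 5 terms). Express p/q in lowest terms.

2104/63

Start with 12.
1 + 1/(12/1) = 1 + 1/12 = 13/12
1 + 1/(13/12) = 1 + 12/13 = 25/13
2 + 1/(25/13) = 2 + 13/25 = 63/25
33 + 1/(63/25) = 33 + 25/63 = 2104/63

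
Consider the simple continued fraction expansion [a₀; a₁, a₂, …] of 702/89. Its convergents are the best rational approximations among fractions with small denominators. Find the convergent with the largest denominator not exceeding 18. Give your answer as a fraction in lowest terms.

a_0 = 7: 7/1  (≤ bound)
a_1 = 1: 8/1  (≤ bound)
a_2 = 7: 63/8  (≤ bound)
a_3 = 1: 71/9  (≤ bound)
a_4 = 9: 702/89  (> 18, stop)

71/9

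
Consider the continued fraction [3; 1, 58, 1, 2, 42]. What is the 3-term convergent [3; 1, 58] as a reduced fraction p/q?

a_0 = 3: 3/1
a_1 = 1: 4/1
a_2 = 58: 235/59

235/59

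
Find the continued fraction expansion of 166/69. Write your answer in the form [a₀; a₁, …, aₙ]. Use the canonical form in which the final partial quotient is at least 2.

[2; 2, 2, 6, 2]

166 = 2·69 + 28, so a_0 = 2
69 = 2·28 + 13, so a_1 = 2
28 = 2·13 + 2, so a_2 = 2
13 = 6·2 + 1, so a_3 = 6
2 = 2·1 + 0, so a_4 = 2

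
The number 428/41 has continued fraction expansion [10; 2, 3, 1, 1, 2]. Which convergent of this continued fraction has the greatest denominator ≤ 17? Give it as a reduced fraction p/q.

167/16

a_0 = 10: 10/1  (≤ bound)
a_1 = 2: 21/2  (≤ bound)
a_2 = 3: 73/7  (≤ bound)
a_3 = 1: 94/9  (≤ bound)
a_4 = 1: 167/16  (≤ bound)
a_5 = 2: 428/41  (> 17, stop)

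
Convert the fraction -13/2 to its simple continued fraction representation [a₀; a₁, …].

[-7; 2]

Apply division with remainder until the remainder is 0:
-13 ÷ 2 → quotient -7, remainder 1
2 ÷ 1 → quotient 2, remainder 0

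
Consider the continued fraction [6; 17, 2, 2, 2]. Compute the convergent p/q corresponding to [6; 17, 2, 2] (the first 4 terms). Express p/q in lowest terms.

Start with 2.
2 + 1/(2/1) = 2 + 1/2 = 5/2
17 + 1/(5/2) = 17 + 2/5 = 87/5
6 + 1/(87/5) = 6 + 5/87 = 527/87

527/87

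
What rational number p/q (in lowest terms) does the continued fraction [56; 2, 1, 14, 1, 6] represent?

18367/326

Starting at the tail and folding back:
Start with 6.
1 + 1/(6/1) = 1 + 1/6 = 7/6
14 + 1/(7/6) = 14 + 6/7 = 104/7
1 + 1/(104/7) = 1 + 7/104 = 111/104
2 + 1/(111/104) = 2 + 104/111 = 326/111
56 + 1/(326/111) = 56 + 111/326 = 18367/326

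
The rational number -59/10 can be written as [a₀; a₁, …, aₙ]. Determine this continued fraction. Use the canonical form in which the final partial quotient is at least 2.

[-6; 10]

-59 ÷ 10 → quotient -6, remainder 1
10 ÷ 1 → quotient 10, remainder 0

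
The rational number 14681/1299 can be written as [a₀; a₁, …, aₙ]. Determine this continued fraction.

Repeatedly divide and take the remainder:
14681 = 11·1299 + 392, so a_0 = 11
1299 = 3·392 + 123, so a_1 = 3
392 = 3·123 + 23, so a_2 = 3
123 = 5·23 + 8, so a_3 = 5
23 = 2·8 + 7, so a_4 = 2
8 = 1·7 + 1, so a_5 = 1
7 = 7·1 + 0, so a_6 = 7

[11; 3, 3, 5, 2, 1, 7]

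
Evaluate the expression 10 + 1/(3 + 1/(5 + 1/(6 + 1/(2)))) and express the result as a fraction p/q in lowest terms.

Start with 2.
6 + 1/(2/1) = 6 + 1/2 = 13/2
5 + 1/(13/2) = 5 + 2/13 = 67/13
3 + 1/(67/13) = 3 + 13/67 = 214/67
10 + 1/(214/67) = 10 + 67/214 = 2207/214

2207/214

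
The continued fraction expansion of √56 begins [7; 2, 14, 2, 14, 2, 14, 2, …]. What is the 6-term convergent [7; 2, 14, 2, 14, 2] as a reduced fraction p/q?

Start with 2.
14 + 1/(2/1) = 14 + 1/2 = 29/2
2 + 1/(29/2) = 2 + 2/29 = 60/29
14 + 1/(60/29) = 14 + 29/60 = 869/60
2 + 1/(869/60) = 2 + 60/869 = 1798/869
7 + 1/(1798/869) = 7 + 869/1798 = 13455/1798

13455/1798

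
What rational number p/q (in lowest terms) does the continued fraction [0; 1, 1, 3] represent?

4/7

Work from the innermost term outward:
Start with 3.
1 + 1/(3/1) = 1 + 1/3 = 4/3
1 + 1/(4/3) = 1 + 3/4 = 7/4
0 + 1/(7/4) = 0 + 4/7 = 4/7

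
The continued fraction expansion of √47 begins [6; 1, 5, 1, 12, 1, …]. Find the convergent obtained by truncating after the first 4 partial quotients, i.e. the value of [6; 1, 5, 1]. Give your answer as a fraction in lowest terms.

a_0 = 6: 6/1
a_1 = 1: 7/1
a_2 = 5: 41/6
a_3 = 1: 48/7

48/7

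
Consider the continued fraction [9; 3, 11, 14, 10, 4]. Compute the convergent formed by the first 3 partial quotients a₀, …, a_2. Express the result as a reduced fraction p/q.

Build up convergents one term at a time:
a_0 = 9: 9/1
a_1 = 3: 28/3
a_2 = 11: 317/34

317/34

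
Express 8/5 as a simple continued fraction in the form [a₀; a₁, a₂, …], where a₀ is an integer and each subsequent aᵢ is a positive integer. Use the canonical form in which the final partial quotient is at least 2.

[1; 1, 1, 2]

Repeatedly divide and take the remainder:
⌊8/5⌋ = 1, remainder 3
⌊5/3⌋ = 1, remainder 2
⌊3/2⌋ = 1, remainder 1
⌊2/1⌋ = 2, remainder 0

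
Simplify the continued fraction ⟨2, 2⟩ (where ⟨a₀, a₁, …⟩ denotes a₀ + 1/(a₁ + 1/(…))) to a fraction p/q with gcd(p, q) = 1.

Collapse the nested fraction from the inside out:
Start with 2.
2 + 1/(2/1) = 2 + 1/2 = 5/2

5/2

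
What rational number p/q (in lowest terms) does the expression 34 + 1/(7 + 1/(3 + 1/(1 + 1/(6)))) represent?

Starting at the tail and folding back:
Start with 6.
1 + 1/(6/1) = 1 + 1/6 = 7/6
3 + 1/(7/6) = 3 + 6/7 = 27/7
7 + 1/(27/7) = 7 + 7/27 = 196/27
34 + 1/(196/27) = 34 + 27/196 = 6691/196

6691/196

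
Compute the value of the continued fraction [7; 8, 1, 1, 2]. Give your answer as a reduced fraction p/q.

Start with 2.
1 + 1/(2/1) = 1 + 1/2 = 3/2
1 + 1/(3/2) = 1 + 2/3 = 5/3
8 + 1/(5/3) = 8 + 3/5 = 43/5
7 + 1/(43/5) = 7 + 5/43 = 306/43

306/43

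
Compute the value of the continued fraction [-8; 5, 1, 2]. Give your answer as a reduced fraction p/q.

a_0 = -8: -8/1
a_1 = 5: -39/5
a_2 = 1: -47/6
a_3 = 2: -133/17

-133/17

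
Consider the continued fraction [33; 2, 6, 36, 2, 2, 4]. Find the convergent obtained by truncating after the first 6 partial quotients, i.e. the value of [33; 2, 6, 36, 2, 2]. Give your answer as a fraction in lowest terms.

a_0 = 33: 33/1
a_1 = 2: 67/2
a_2 = 6: 435/13
a_3 = 36: 15727/470
a_4 = 2: 31889/953
a_5 = 2: 79505/2376

79505/2376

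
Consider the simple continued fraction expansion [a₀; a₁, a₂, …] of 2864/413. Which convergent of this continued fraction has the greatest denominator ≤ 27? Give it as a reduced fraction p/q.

List convergents until the denominator exceeds the bound:
a_0 = 6: 6/1  (≤ bound)
a_1 = 1: 7/1  (≤ bound)
a_2 = 14: 104/15  (≤ bound)
a_3 = 3: 319/46  (> 27, stop)

104/15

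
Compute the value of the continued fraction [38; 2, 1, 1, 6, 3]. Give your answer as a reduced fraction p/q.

3993/104

Build up convergents one term at a time:
a_0 = 38: 38/1
a_1 = 2: 77/2
a_2 = 1: 115/3
a_3 = 1: 192/5
a_4 = 6: 1267/33
a_5 = 3: 3993/104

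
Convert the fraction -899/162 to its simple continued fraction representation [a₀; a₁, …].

Apply division with remainder until the remainder is 0:
-899 = -6·162 + 73, so a_0 = -6
162 = 2·73 + 16, so a_1 = 2
73 = 4·16 + 9, so a_2 = 4
16 = 1·9 + 7, so a_3 = 1
9 = 1·7 + 2, so a_4 = 1
7 = 3·2 + 1, so a_5 = 3
2 = 2·1 + 0, so a_6 = 2

[-6; 2, 4, 1, 1, 3, 2]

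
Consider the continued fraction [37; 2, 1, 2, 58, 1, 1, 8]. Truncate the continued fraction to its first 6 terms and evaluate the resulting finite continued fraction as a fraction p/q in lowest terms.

a_0 = 37: 37/1
a_1 = 2: 75/2
a_2 = 1: 112/3
a_3 = 2: 299/8
a_4 = 58: 17454/467
a_5 = 1: 17753/475

17753/475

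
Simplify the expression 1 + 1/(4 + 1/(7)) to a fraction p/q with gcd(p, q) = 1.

Use the convergent recurrence hₖ = aₖ·hₖ₋₁ + hₖ₋₂ (and likewise for the denominators kₖ):
a_0 = 1: 1/1
a_1 = 4: 5/4
a_2 = 7: 36/29

36/29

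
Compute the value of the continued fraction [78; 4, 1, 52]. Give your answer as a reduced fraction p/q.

20645/264

Build up convergents one term at a time:
a_0 = 78: 78/1
a_1 = 4: 313/4
a_2 = 1: 391/5
a_3 = 52: 20645/264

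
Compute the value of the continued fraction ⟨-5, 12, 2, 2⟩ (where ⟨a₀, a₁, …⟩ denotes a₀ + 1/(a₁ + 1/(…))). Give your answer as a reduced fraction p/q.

-305/62

Start with 2.
2 + 1/(2/1) = 2 + 1/2 = 5/2
12 + 1/(5/2) = 12 + 2/5 = 62/5
-5 + 1/(62/5) = -5 + 5/62 = -305/62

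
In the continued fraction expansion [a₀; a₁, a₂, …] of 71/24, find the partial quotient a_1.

71 = 2·24 + 23, so a_0 = 2
24 = 1·23 + 1, so a_1 = 1

1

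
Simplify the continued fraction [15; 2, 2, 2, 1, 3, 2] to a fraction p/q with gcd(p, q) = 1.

2204/143

a_0 = 15: 15/1
a_1 = 2: 31/2
a_2 = 2: 77/5
a_3 = 2: 185/12
a_4 = 1: 262/17
a_5 = 3: 971/63
a_6 = 2: 2204/143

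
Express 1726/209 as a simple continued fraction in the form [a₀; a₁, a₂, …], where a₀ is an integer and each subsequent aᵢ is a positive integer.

[8; 3, 1, 6, 1, 2, 2]

Run the Euclidean algorithm, recording each quotient:
⌊1726/209⌋ = 8, remainder 54
⌊209/54⌋ = 3, remainder 47
⌊54/47⌋ = 1, remainder 7
⌊47/7⌋ = 6, remainder 5
⌊7/5⌋ = 1, remainder 2
⌊5/2⌋ = 2, remainder 1
⌊2/1⌋ = 2, remainder 0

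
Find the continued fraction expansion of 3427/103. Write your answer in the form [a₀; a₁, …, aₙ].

[33; 3, 1, 2, 9]

3427 ÷ 103 → quotient 33, remainder 28
103 ÷ 28 → quotient 3, remainder 19
28 ÷ 19 → quotient 1, remainder 9
19 ÷ 9 → quotient 2, remainder 1
9 ÷ 1 → quotient 9, remainder 0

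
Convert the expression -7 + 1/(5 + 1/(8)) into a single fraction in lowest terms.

-279/41

a_0 = -7: -7/1
a_1 = 5: -34/5
a_2 = 8: -279/41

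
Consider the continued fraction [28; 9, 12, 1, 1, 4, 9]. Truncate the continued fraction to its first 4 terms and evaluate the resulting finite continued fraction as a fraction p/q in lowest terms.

3317/118

Collapse the nested fraction from the inside out:
Start with 1.
12 + 1/(1/1) = 12 + 1/1 = 13/1
9 + 1/(13/1) = 9 + 1/13 = 118/13
28 + 1/(118/13) = 28 + 13/118 = 3317/118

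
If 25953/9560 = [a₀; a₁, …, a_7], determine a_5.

43

⌊25953/9560⌋ = 2, remainder 6833
⌊9560/6833⌋ = 1, remainder 2727
⌊6833/2727⌋ = 2, remainder 1379
⌊2727/1379⌋ = 1, remainder 1348
⌊1379/1348⌋ = 1, remainder 31
⌊1348/31⌋ = 43, remainder 15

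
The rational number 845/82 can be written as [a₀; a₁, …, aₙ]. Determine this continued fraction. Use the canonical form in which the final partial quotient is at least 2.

⌊845/82⌋ = 10, remainder 25
⌊82/25⌋ = 3, remainder 7
⌊25/7⌋ = 3, remainder 4
⌊7/4⌋ = 1, remainder 3
⌊4/3⌋ = 1, remainder 1
⌊3/1⌋ = 3, remainder 0

[10; 3, 3, 1, 1, 3]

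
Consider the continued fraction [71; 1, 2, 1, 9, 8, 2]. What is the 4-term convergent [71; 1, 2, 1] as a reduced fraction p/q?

Work from the innermost term outward:
Start with 1.
2 + 1/(1/1) = 2 + 1/1 = 3/1
1 + 1/(3/1) = 1 + 1/3 = 4/3
71 + 1/(4/3) = 71 + 3/4 = 287/4

287/4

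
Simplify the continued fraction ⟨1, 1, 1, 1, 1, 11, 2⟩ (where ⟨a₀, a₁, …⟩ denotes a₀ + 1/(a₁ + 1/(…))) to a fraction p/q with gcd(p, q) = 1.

194/121

a_0 = 1: 1/1
a_1 = 1: 2/1
a_2 = 1: 3/2
a_3 = 1: 5/3
a_4 = 1: 8/5
a_5 = 11: 93/58
a_6 = 2: 194/121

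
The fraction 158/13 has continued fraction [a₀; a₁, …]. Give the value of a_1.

6

Run the Euclidean algorithm, recording each quotient:
⌊158/13⌋ = 12, remainder 2
⌊13/2⌋ = 6, remainder 1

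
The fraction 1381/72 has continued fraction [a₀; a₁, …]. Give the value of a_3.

⌊1381/72⌋ = 19, remainder 13
⌊72/13⌋ = 5, remainder 7
⌊13/7⌋ = 1, remainder 6
⌊7/6⌋ = 1, remainder 1

1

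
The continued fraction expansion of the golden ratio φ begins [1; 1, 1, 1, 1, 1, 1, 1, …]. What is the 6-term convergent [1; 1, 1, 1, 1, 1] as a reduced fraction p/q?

a_0 = 1: 1/1
a_1 = 1: 2/1
a_2 = 1: 3/2
a_3 = 1: 5/3
a_4 = 1: 8/5
a_5 = 1: 13/8

13/8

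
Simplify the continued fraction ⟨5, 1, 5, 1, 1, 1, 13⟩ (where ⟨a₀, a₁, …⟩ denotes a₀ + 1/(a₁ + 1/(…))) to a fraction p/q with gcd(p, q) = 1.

1597/273

a_0 = 5: 5/1
a_1 = 1: 6/1
a_2 = 5: 35/6
a_3 = 1: 41/7
a_4 = 1: 76/13
a_5 = 1: 117/20
a_6 = 13: 1597/273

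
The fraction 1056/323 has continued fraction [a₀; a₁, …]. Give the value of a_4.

Repeatedly divide and take the remainder:
⌊1056/323⌋ = 3, remainder 87
⌊323/87⌋ = 3, remainder 62
⌊87/62⌋ = 1, remainder 25
⌊62/25⌋ = 2, remainder 12
⌊25/12⌋ = 2, remainder 1

2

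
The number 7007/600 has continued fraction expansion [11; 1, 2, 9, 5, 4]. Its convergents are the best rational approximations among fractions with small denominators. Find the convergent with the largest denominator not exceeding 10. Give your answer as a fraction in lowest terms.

35/3

a_0 = 11: 11/1  (≤ bound)
a_1 = 1: 12/1  (≤ bound)
a_2 = 2: 35/3  (≤ bound)
a_3 = 9: 327/28  (> 10, stop)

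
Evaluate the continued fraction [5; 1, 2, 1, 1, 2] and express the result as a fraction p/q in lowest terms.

Start with 2.
1 + 1/(2/1) = 1 + 1/2 = 3/2
1 + 1/(3/2) = 1 + 2/3 = 5/3
2 + 1/(5/3) = 2 + 3/5 = 13/5
1 + 1/(13/5) = 1 + 5/13 = 18/13
5 + 1/(18/13) = 5 + 13/18 = 103/18

103/18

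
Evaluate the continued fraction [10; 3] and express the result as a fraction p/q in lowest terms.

31/3

Collapse the nested fraction from the inside out:
Start with 3.
10 + 1/(3/1) = 10 + 1/3 = 31/3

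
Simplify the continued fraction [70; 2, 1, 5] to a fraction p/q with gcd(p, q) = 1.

Start with 5.
1 + 1/(5/1) = 1 + 1/5 = 6/5
2 + 1/(6/5) = 2 + 5/6 = 17/6
70 + 1/(17/6) = 70 + 6/17 = 1196/17

1196/17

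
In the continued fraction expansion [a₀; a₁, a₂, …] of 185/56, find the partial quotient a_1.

⌊185/56⌋ = 3, remainder 17
⌊56/17⌋ = 3, remainder 5

3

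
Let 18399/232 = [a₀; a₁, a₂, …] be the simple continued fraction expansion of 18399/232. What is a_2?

3

18399 ÷ 232 → quotient 79, remainder 71
232 ÷ 71 → quotient 3, remainder 19
71 ÷ 19 → quotient 3, remainder 14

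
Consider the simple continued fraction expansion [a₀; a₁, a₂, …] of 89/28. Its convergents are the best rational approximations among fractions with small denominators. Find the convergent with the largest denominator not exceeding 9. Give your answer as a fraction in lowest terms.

19/6

a_0 = 3: 3/1  (≤ bound)
a_1 = 5: 16/5  (≤ bound)
a_2 = 1: 19/6  (≤ bound)
a_3 = 1: 35/11  (> 9, stop)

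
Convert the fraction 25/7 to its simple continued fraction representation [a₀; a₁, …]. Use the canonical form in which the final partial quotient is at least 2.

⌊25/7⌋ = 3, remainder 4
⌊7/4⌋ = 1, remainder 3
⌊4/3⌋ = 1, remainder 1
⌊3/1⌋ = 3, remainder 0

[3; 1, 1, 3]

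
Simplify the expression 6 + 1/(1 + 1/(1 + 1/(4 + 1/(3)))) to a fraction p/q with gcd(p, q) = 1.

190/29

Build up convergents one term at a time:
a_0 = 6: 6/1
a_1 = 1: 7/1
a_2 = 1: 13/2
a_3 = 4: 59/9
a_4 = 3: 190/29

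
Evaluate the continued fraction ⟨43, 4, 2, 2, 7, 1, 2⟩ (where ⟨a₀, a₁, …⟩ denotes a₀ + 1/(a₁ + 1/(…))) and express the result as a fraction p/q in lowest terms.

23040/533

Build up convergents one term at a time:
a_0 = 43: 43/1
a_1 = 4: 173/4
a_2 = 2: 389/9
a_3 = 2: 951/22
a_4 = 7: 7046/163
a_5 = 1: 7997/185
a_6 = 2: 23040/533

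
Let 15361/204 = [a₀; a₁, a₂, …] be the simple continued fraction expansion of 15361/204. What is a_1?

3

Run the Euclidean algorithm, recording each quotient:
⌊15361/204⌋ = 75, remainder 61
⌊204/61⌋ = 3, remainder 21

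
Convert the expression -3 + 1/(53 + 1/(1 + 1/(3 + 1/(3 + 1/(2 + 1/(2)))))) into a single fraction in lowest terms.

Start with 2.
2 + 1/(2/1) = 2 + 1/2 = 5/2
3 + 1/(5/2) = 3 + 2/5 = 17/5
3 + 1/(17/5) = 3 + 5/17 = 56/17
1 + 1/(56/17) = 1 + 17/56 = 73/56
53 + 1/(73/56) = 53 + 56/73 = 3925/73
-3 + 1/(3925/73) = -3 + 73/3925 = -11702/3925

-11702/3925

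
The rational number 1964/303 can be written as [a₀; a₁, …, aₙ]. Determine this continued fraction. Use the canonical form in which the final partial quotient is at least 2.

⌊1964/303⌋ = 6, remainder 146
⌊303/146⌋ = 2, remainder 11
⌊146/11⌋ = 13, remainder 3
⌊11/3⌋ = 3, remainder 2
⌊3/2⌋ = 1, remainder 1
⌊2/1⌋ = 2, remainder 0

[6; 2, 13, 3, 1, 2]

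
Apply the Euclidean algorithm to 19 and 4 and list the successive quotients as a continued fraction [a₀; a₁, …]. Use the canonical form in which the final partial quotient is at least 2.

[4; 1, 3]

⌊19/4⌋ = 4, remainder 3
⌊4/3⌋ = 1, remainder 1
⌊3/1⌋ = 3, remainder 0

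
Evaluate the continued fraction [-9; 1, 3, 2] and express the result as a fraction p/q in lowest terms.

-74/9

Build up convergents one term at a time:
a_0 = -9: -9/1
a_1 = 1: -8/1
a_2 = 3: -33/4
a_3 = 2: -74/9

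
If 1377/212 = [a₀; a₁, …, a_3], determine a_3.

1377 = 6·212 + 105, so a_0 = 6
212 = 2·105 + 2, so a_1 = 2
105 = 52·2 + 1, so a_2 = 52
2 = 2·1 + 0, so a_3 = 2

2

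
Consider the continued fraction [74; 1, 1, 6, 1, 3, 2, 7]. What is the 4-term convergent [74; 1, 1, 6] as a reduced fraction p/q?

969/13

Work from the innermost term outward:
Start with 6.
1 + 1/(6/1) = 1 + 1/6 = 7/6
1 + 1/(7/6) = 1 + 6/7 = 13/7
74 + 1/(13/7) = 74 + 7/13 = 969/13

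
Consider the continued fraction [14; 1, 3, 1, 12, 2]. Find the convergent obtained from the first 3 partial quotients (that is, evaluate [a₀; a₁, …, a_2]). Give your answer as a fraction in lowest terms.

59/4

Compute successive convergents:
a_0 = 14: 14/1
a_1 = 1: 15/1
a_2 = 3: 59/4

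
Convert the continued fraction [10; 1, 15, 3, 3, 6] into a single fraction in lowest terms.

Work from the innermost term outward:
Start with 6.
3 + 1/(6/1) = 3 + 1/6 = 19/6
3 + 1/(19/6) = 3 + 6/19 = 63/19
15 + 1/(63/19) = 15 + 19/63 = 964/63
1 + 1/(964/63) = 1 + 63/964 = 1027/964
10 + 1/(1027/964) = 10 + 964/1027 = 11234/1027

11234/1027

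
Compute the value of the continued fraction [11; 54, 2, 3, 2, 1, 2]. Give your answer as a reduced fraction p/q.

37187/3375

a_0 = 11: 11/1
a_1 = 54: 595/54
a_2 = 2: 1201/109
a_3 = 3: 4198/381
a_4 = 2: 9597/871
a_5 = 1: 13795/1252
a_6 = 2: 37187/3375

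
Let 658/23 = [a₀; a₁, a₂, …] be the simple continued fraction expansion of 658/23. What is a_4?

1

Repeatedly divide and take the remainder:
658 = 28·23 + 14, so a_0 = 28
23 = 1·14 + 9, so a_1 = 1
14 = 1·9 + 5, so a_2 = 1
9 = 1·5 + 4, so a_3 = 1
5 = 1·4 + 1, so a_4 = 1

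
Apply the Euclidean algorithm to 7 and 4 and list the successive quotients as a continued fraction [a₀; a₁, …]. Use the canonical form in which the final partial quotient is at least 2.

7 ÷ 4 → quotient 1, remainder 3
4 ÷ 3 → quotient 1, remainder 1
3 ÷ 1 → quotient 3, remainder 0

[1; 1, 3]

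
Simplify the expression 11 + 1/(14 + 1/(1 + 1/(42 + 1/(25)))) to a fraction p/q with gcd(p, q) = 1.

a_0 = 11: 11/1
a_1 = 14: 155/14
a_2 = 1: 166/15
a_3 = 42: 7127/644
a_4 = 25: 178341/16115

178341/16115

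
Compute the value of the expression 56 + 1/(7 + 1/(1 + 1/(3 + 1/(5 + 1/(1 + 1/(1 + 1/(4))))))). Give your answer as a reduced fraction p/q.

Work from the innermost term outward:
Start with 4.
1 + 1/(4/1) = 1 + 1/4 = 5/4
1 + 1/(5/4) = 1 + 4/5 = 9/5
5 + 1/(9/5) = 5 + 5/9 = 50/9
3 + 1/(50/9) = 3 + 9/50 = 159/50
1 + 1/(159/50) = 1 + 50/159 = 209/159
7 + 1/(209/159) = 7 + 159/209 = 1622/209
56 + 1/(1622/209) = 56 + 209/1622 = 91041/1622

91041/1622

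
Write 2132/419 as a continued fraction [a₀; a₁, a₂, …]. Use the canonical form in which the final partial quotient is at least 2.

[5; 11, 3, 12]

2132 = 5·419 + 37, so a_0 = 5
419 = 11·37 + 12, so a_1 = 11
37 = 3·12 + 1, so a_2 = 3
12 = 12·1 + 0, so a_3 = 12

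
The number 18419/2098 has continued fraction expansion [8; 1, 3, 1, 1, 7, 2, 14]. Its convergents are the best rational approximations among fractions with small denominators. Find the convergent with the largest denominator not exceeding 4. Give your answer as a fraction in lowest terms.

List convergents until the denominator exceeds the bound:
a_0 = 8: 8/1  (≤ bound)
a_1 = 1: 9/1  (≤ bound)
a_2 = 3: 35/4  (≤ bound)
a_3 = 1: 44/5  (> 4, stop)

35/4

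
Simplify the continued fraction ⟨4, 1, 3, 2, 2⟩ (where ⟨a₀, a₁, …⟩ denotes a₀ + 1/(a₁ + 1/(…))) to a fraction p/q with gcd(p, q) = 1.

105/22

a_0 = 4: 4/1
a_1 = 1: 5/1
a_2 = 3: 19/4
a_3 = 2: 43/9
a_4 = 2: 105/22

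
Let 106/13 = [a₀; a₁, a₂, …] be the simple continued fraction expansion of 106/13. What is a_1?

6

106 = 8·13 + 2, so a_0 = 8
13 = 6·2 + 1, so a_1 = 6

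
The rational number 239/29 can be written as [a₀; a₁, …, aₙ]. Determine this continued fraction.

[8; 4, 7]

Repeatedly divide and take the remainder:
239 = 8·29 + 7, so a_0 = 8
29 = 4·7 + 1, so a_1 = 4
7 = 7·1 + 0, so a_2 = 7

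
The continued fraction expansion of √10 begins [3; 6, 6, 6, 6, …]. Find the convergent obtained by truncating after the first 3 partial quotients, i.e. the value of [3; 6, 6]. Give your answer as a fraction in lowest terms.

117/37

Start with 6.
6 + 1/(6/1) = 6 + 1/6 = 37/6
3 + 1/(37/6) = 3 + 6/37 = 117/37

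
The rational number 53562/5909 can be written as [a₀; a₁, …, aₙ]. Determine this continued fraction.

[9; 15, 1, 1, 26, 1, 2, 2]

53562 = 9·5909 + 381, so a_0 = 9
5909 = 15·381 + 194, so a_1 = 15
381 = 1·194 + 187, so a_2 = 1
194 = 1·187 + 7, so a_3 = 1
187 = 26·7 + 5, so a_4 = 26
7 = 1·5 + 2, so a_5 = 1
5 = 2·2 + 1, so a_6 = 2
2 = 2·1 + 0, so a_7 = 2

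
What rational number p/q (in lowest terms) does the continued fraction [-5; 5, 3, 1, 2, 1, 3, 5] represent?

Start with 5.
3 + 1/(5/1) = 3 + 1/5 = 16/5
1 + 1/(16/5) = 1 + 5/16 = 21/16
2 + 1/(21/16) = 2 + 16/21 = 58/21
1 + 1/(58/21) = 1 + 21/58 = 79/58
3 + 1/(79/58) = 3 + 58/79 = 295/79
5 + 1/(295/79) = 5 + 79/295 = 1554/295
-5 + 1/(1554/295) = -5 + 295/1554 = -7475/1554

-7475/1554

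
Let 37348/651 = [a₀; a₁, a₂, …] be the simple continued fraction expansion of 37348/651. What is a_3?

37348 ÷ 651 → quotient 57, remainder 241
651 ÷ 241 → quotient 2, remainder 169
241 ÷ 169 → quotient 1, remainder 72
169 ÷ 72 → quotient 2, remainder 25

2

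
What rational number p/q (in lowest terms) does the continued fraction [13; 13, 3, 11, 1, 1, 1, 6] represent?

125259/9580

Compute successive convergents:
a_0 = 13: 13/1
a_1 = 13: 170/13
a_2 = 3: 523/40
a_3 = 11: 5923/453
a_4 = 1: 6446/493
a_5 = 1: 12369/946
a_6 = 1: 18815/1439
a_7 = 6: 125259/9580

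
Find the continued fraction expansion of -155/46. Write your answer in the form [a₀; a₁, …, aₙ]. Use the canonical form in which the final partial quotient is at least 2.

[-4; 1, 1, 1, 2, 2, 2]

-155 ÷ 46 → quotient -4, remainder 29
46 ÷ 29 → quotient 1, remainder 17
29 ÷ 17 → quotient 1, remainder 12
17 ÷ 12 → quotient 1, remainder 5
12 ÷ 5 → quotient 2, remainder 2
5 ÷ 2 → quotient 2, remainder 1
2 ÷ 1 → quotient 2, remainder 0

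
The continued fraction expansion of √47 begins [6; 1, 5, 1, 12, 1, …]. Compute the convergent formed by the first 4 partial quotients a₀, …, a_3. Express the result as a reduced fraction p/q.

Collapse the nested fraction from the inside out:
Start with 1.
5 + 1/(1/1) = 5 + 1/1 = 6/1
1 + 1/(6/1) = 1 + 1/6 = 7/6
6 + 1/(7/6) = 6 + 6/7 = 48/7

48/7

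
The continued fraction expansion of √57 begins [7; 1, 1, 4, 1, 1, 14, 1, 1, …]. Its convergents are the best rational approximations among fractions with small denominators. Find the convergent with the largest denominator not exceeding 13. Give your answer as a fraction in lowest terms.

List convergents until the denominator exceeds the bound:
a_0 = 7: 7/1  (≤ bound)
a_1 = 1: 8/1  (≤ bound)
a_2 = 1: 15/2  (≤ bound)
a_3 = 4: 68/9  (≤ bound)
a_4 = 1: 83/11  (≤ bound)
a_5 = 1: 151/20  (> 13, stop)

83/11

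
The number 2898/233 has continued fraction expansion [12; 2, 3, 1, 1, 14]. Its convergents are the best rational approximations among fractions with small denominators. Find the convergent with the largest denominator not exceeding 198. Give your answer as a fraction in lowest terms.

199/16

a_0 = 12: 12/1  (≤ bound)
a_1 = 2: 25/2  (≤ bound)
a_2 = 3: 87/7  (≤ bound)
a_3 = 1: 112/9  (≤ bound)
a_4 = 1: 199/16  (≤ bound)
a_5 = 14: 2898/233  (> 198, stop)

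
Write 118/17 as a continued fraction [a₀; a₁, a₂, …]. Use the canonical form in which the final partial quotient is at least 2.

[6; 1, 16]

118 = 6·17 + 16, so a_0 = 6
17 = 1·16 + 1, so a_1 = 1
16 = 16·1 + 0, so a_2 = 16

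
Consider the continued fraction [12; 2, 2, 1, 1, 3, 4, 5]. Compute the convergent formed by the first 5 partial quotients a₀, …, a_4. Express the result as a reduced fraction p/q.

149/12

a_0 = 12: 12/1
a_1 = 2: 25/2
a_2 = 2: 62/5
a_3 = 1: 87/7
a_4 = 1: 149/12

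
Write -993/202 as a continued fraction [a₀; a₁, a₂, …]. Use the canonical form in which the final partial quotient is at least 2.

[-5; 11, 1, 7, 2]

-993 ÷ 202 → quotient -5, remainder 17
202 ÷ 17 → quotient 11, remainder 15
17 ÷ 15 → quotient 1, remainder 2
15 ÷ 2 → quotient 7, remainder 1
2 ÷ 1 → quotient 2, remainder 0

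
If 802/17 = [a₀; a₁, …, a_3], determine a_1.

5

Repeatedly divide and take the remainder:
⌊802/17⌋ = 47, remainder 3
⌊17/3⌋ = 5, remainder 2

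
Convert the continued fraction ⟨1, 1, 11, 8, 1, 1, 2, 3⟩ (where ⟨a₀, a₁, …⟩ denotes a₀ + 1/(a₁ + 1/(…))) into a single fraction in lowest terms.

3392/1769

a_0 = 1: 1/1
a_1 = 1: 2/1
a_2 = 11: 23/12
a_3 = 8: 186/97
a_4 = 1: 209/109
a_5 = 1: 395/206
a_6 = 2: 999/521
a_7 = 3: 3392/1769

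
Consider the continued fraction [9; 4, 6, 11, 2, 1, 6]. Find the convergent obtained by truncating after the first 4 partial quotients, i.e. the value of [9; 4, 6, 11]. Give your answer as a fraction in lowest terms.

Start with 11.
6 + 1/(11/1) = 6 + 1/11 = 67/11
4 + 1/(67/11) = 4 + 11/67 = 279/67
9 + 1/(279/67) = 9 + 67/279 = 2578/279

2578/279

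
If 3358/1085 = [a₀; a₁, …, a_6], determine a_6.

Run the Euclidean algorithm, recording each quotient:
⌊3358/1085⌋ = 3, remainder 103
⌊1085/103⌋ = 10, remainder 55
⌊103/55⌋ = 1, remainder 48
⌊55/48⌋ = 1, remainder 7
⌊48/7⌋ = 6, remainder 6
⌊7/6⌋ = 1, remainder 1
⌊6/1⌋ = 6, remainder 0

6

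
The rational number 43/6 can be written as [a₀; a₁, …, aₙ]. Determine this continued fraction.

⌊43/6⌋ = 7, remainder 1
⌊6/1⌋ = 6, remainder 0

[7; 6]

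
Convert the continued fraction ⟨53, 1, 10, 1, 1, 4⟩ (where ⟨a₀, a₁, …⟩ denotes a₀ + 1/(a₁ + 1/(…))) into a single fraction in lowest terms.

Collapse the nested fraction from the inside out:
Start with 4.
1 + 1/(4/1) = 1 + 1/4 = 5/4
1 + 1/(5/4) = 1 + 4/5 = 9/5
10 + 1/(9/5) = 10 + 5/9 = 95/9
1 + 1/(95/9) = 1 + 9/95 = 104/95
53 + 1/(104/95) = 53 + 95/104 = 5607/104

5607/104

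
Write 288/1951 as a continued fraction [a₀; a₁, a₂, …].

288 = 0·1951 + 288, so a_0 = 0
1951 = 6·288 + 223, so a_1 = 6
288 = 1·223 + 65, so a_2 = 1
223 = 3·65 + 28, so a_3 = 3
65 = 2·28 + 9, so a_4 = 2
28 = 3·9 + 1, so a_5 = 3
9 = 9·1 + 0, so a_6 = 9

[0; 6, 1, 3, 2, 3, 9]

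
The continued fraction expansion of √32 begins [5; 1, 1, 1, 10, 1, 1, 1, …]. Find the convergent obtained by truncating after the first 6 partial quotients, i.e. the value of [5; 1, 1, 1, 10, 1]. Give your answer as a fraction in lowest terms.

198/35

Build up convergents one term at a time:
a_0 = 5: 5/1
a_1 = 1: 6/1
a_2 = 1: 11/2
a_3 = 1: 17/3
a_4 = 10: 181/32
a_5 = 1: 198/35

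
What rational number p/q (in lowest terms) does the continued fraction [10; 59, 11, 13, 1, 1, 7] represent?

1330598/132835

Start with 7.
1 + 1/(7/1) = 1 + 1/7 = 8/7
1 + 1/(8/7) = 1 + 7/8 = 15/8
13 + 1/(15/8) = 13 + 8/15 = 203/15
11 + 1/(203/15) = 11 + 15/203 = 2248/203
59 + 1/(2248/203) = 59 + 203/2248 = 132835/2248
10 + 1/(132835/2248) = 10 + 2248/132835 = 1330598/132835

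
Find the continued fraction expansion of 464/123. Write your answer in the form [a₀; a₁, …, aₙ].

Repeatedly divide and take the remainder:
464 = 3·123 + 95, so a_0 = 3
123 = 1·95 + 28, so a_1 = 1
95 = 3·28 + 11, so a_2 = 3
28 = 2·11 + 6, so a_3 = 2
11 = 1·6 + 5, so a_4 = 1
6 = 1·5 + 1, so a_5 = 1
5 = 5·1 + 0, so a_6 = 5

[3; 1, 3, 2, 1, 1, 5]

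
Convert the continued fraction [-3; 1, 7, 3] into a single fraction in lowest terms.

-53/25

Starting at the tail and folding back:
Start with 3.
7 + 1/(3/1) = 7 + 1/3 = 22/3
1 + 1/(22/3) = 1 + 3/22 = 25/22
-3 + 1/(25/22) = -3 + 22/25 = -53/25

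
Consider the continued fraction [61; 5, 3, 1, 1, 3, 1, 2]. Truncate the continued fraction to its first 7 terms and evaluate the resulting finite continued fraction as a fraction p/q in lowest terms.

a_0 = 61: 61/1
a_1 = 5: 306/5
a_2 = 3: 979/16
a_3 = 1: 1285/21
a_4 = 1: 2264/37
a_5 = 3: 8077/132
a_6 = 1: 10341/169

10341/169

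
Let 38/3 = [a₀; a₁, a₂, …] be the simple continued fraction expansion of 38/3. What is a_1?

1

⌊38/3⌋ = 12, remainder 2
⌊3/2⌋ = 1, remainder 1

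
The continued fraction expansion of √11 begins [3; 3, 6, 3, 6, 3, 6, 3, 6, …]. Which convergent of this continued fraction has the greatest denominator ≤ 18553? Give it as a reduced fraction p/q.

List convergents until the denominator exceeds the bound:
a_0 = 3: 3/1  (≤ bound)
a_1 = 3: 10/3  (≤ bound)
a_2 = 6: 63/19  (≤ bound)
a_3 = 3: 199/60  (≤ bound)
a_4 = 6: 1257/379  (≤ bound)
a_5 = 3: 3970/1197  (≤ bound)
a_6 = 6: 25077/7561  (≤ bound)
a_7 = 3: 79201/23880  (> 18553, stop)

25077/7561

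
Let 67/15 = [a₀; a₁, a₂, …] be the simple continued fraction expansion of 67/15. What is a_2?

7

Repeatedly divide and take the remainder:
67 ÷ 15 → quotient 4, remainder 7
15 ÷ 7 → quotient 2, remainder 1
7 ÷ 1 → quotient 7, remainder 0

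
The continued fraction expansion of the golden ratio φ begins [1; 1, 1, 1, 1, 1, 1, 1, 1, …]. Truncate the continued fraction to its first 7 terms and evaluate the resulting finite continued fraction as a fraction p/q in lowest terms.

Start with 1.
1 + 1/(1/1) = 1 + 1/1 = 2/1
1 + 1/(2/1) = 1 + 1/2 = 3/2
1 + 1/(3/2) = 1 + 2/3 = 5/3
1 + 1/(5/3) = 1 + 3/5 = 8/5
1 + 1/(8/5) = 1 + 5/8 = 13/8
1 + 1/(13/8) = 1 + 8/13 = 21/13

21/13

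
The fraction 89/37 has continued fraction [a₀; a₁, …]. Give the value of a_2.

2

89 = 2·37 + 15, so a_0 = 2
37 = 2·15 + 7, so a_1 = 2
15 = 2·7 + 1, so a_2 = 2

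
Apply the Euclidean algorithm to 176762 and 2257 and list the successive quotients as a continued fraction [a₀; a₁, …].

[78; 3, 6, 1, 1, 3, 7, 2]

176762 = 78·2257 + 716, so a_0 = 78
2257 = 3·716 + 109, so a_1 = 3
716 = 6·109 + 62, so a_2 = 6
109 = 1·62 + 47, so a_3 = 1
62 = 1·47 + 15, so a_4 = 1
47 = 3·15 + 2, so a_5 = 3
15 = 7·2 + 1, so a_6 = 7
2 = 2·1 + 0, so a_7 = 2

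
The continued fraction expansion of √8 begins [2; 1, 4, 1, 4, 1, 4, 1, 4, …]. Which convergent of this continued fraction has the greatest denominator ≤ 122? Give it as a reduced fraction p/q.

a_0 = 2: 2/1  (≤ bound)
a_1 = 1: 3/1  (≤ bound)
a_2 = 4: 14/5  (≤ bound)
a_3 = 1: 17/6  (≤ bound)
a_4 = 4: 82/29  (≤ bound)
a_5 = 1: 99/35  (≤ bound)
a_6 = 4: 478/169  (> 122, stop)

99/35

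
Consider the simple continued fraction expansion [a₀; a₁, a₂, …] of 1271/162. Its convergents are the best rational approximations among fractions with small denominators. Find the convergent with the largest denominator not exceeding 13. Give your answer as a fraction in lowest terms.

102/13

a_0 = 7: 7/1  (≤ bound)
a_1 = 1: 8/1  (≤ bound)
a_2 = 5: 47/6  (≤ bound)
a_3 = 2: 102/13  (≤ bound)
a_4 = 12: 1271/162  (> 13, stop)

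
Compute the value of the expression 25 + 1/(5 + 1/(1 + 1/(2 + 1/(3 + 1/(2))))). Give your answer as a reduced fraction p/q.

Start with 2.
3 + 1/(2/1) = 3 + 1/2 = 7/2
2 + 1/(7/2) = 2 + 2/7 = 16/7
1 + 1/(16/7) = 1 + 7/16 = 23/16
5 + 1/(23/16) = 5 + 16/23 = 131/23
25 + 1/(131/23) = 25 + 23/131 = 3298/131

3298/131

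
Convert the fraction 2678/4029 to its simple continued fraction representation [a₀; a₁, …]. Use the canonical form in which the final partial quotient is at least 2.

[0; 1, 1, 1, 55, 3, 2, 3]

Run the Euclidean algorithm, recording each quotient:
2678 = 0·4029 + 2678, so a_0 = 0
4029 = 1·2678 + 1351, so a_1 = 1
2678 = 1·1351 + 1327, so a_2 = 1
1351 = 1·1327 + 24, so a_3 = 1
1327 = 55·24 + 7, so a_4 = 55
24 = 3·7 + 3, so a_5 = 3
7 = 2·3 + 1, so a_6 = 2
3 = 3·1 + 0, so a_7 = 3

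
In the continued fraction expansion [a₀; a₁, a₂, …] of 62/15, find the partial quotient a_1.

7

62 = 4·15 + 2, so a_0 = 4
15 = 7·2 + 1, so a_1 = 7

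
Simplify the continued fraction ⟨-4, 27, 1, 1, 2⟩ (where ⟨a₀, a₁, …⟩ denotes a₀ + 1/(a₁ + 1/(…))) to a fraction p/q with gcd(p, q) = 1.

Start with 2.
1 + 1/(2/1) = 1 + 1/2 = 3/2
1 + 1/(3/2) = 1 + 2/3 = 5/3
27 + 1/(5/3) = 27 + 3/5 = 138/5
-4 + 1/(138/5) = -4 + 5/138 = -547/138

-547/138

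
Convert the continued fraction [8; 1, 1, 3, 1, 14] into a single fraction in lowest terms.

a_0 = 8: 8/1
a_1 = 1: 9/1
a_2 = 1: 17/2
a_3 = 3: 60/7
a_4 = 1: 77/9
a_5 = 14: 1138/133

1138/133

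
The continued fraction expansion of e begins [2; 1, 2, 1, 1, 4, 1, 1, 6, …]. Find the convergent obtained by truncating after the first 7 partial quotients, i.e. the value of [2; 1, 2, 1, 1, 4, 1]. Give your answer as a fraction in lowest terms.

106/39

a_0 = 2: 2/1
a_1 = 1: 3/1
a_2 = 2: 8/3
a_3 = 1: 11/4
a_4 = 1: 19/7
a_5 = 4: 87/32
a_6 = 1: 106/39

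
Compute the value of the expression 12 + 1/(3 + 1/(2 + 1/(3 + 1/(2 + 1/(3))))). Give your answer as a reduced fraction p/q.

2323/189

a_0 = 12: 12/1
a_1 = 3: 37/3
a_2 = 2: 86/7
a_3 = 3: 295/24
a_4 = 2: 676/55
a_5 = 3: 2323/189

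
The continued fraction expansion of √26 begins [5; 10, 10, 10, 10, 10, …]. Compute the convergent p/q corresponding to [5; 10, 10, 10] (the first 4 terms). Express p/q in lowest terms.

5201/1020

a_0 = 5: 5/1
a_1 = 10: 51/10
a_2 = 10: 515/101
a_3 = 10: 5201/1020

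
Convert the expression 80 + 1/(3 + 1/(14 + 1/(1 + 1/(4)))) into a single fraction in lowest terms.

Work from the innermost term outward:
Start with 4.
1 + 1/(4/1) = 1 + 1/4 = 5/4
14 + 1/(5/4) = 14 + 4/5 = 74/5
3 + 1/(74/5) = 3 + 5/74 = 227/74
80 + 1/(227/74) = 80 + 74/227 = 18234/227

18234/227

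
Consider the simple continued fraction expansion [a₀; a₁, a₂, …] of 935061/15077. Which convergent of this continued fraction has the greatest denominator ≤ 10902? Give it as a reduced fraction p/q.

a_0 = 62: 62/1  (≤ bound)
a_1 = 52: 3225/52  (≤ bound)
a_2 = 1: 3287/53  (≤ bound)
a_3 = 1: 6512/105  (≤ bound)
a_4 = 7: 48871/788  (≤ bound)
a_5 = 19: 935061/15077  (> 10902, stop)

48871/788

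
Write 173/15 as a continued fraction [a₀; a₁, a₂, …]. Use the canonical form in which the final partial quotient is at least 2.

[11; 1, 1, 7]

173 ÷ 15 → quotient 11, remainder 8
15 ÷ 8 → quotient 1, remainder 7
8 ÷ 7 → quotient 1, remainder 1
7 ÷ 1 → quotient 7, remainder 0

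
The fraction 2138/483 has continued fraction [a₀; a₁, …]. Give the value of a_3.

1

Repeatedly divide and take the remainder:
⌊2138/483⌋ = 4, remainder 206
⌊483/206⌋ = 2, remainder 71
⌊206/71⌋ = 2, remainder 64
⌊71/64⌋ = 1, remainder 7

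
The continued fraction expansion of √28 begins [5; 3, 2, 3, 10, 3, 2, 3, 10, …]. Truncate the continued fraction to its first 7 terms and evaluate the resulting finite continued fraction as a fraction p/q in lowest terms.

9403/1777

Start with 2.
3 + 1/(2/1) = 3 + 1/2 = 7/2
10 + 1/(7/2) = 10 + 2/7 = 72/7
3 + 1/(72/7) = 3 + 7/72 = 223/72
2 + 1/(223/72) = 2 + 72/223 = 518/223
3 + 1/(518/223) = 3 + 223/518 = 1777/518
5 + 1/(1777/518) = 5 + 518/1777 = 9403/1777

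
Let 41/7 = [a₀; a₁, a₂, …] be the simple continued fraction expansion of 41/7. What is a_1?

⌊41/7⌋ = 5, remainder 6
⌊7/6⌋ = 1, remainder 1

1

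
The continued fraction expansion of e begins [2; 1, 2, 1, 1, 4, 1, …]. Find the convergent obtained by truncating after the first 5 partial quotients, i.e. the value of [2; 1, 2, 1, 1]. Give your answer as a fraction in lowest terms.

Start with 1.
1 + 1/(1/1) = 1 + 1/1 = 2/1
2 + 1/(2/1) = 2 + 1/2 = 5/2
1 + 1/(5/2) = 1 + 2/5 = 7/5
2 + 1/(7/5) = 2 + 5/7 = 19/7

19/7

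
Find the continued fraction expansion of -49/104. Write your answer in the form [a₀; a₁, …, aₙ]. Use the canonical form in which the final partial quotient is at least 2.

[-1; 1, 1, 8, 6]

-49 ÷ 104 → quotient -1, remainder 55
104 ÷ 55 → quotient 1, remainder 49
55 ÷ 49 → quotient 1, remainder 6
49 ÷ 6 → quotient 8, remainder 1
6 ÷ 1 → quotient 6, remainder 0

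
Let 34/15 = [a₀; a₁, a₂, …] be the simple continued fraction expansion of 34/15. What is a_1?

34 = 2·15 + 4, so a_0 = 2
15 = 3·4 + 3, so a_1 = 3

3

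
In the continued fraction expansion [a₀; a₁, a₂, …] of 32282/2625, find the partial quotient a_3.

32282 = 12·2625 + 782, so a_0 = 12
2625 = 3·782 + 279, so a_1 = 3
782 = 2·279 + 224, so a_2 = 2
279 = 1·224 + 55, so a_3 = 1

1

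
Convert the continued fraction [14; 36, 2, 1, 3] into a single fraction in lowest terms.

5611/400

Start with 3.
1 + 1/(3/1) = 1 + 1/3 = 4/3
2 + 1/(4/3) = 2 + 3/4 = 11/4
36 + 1/(11/4) = 36 + 4/11 = 400/11
14 + 1/(400/11) = 14 + 11/400 = 5611/400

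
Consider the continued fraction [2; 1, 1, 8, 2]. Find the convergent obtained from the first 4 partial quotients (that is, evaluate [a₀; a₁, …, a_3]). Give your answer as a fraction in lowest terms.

Start with 8.
1 + 1/(8/1) = 1 + 1/8 = 9/8
1 + 1/(9/8) = 1 + 8/9 = 17/9
2 + 1/(17/9) = 2 + 9/17 = 43/17

43/17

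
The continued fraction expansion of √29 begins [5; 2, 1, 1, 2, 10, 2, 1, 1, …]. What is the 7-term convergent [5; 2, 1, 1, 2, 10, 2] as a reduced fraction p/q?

Build up convergents one term at a time:
a_0 = 5: 5/1
a_1 = 2: 11/2
a_2 = 1: 16/3
a_3 = 1: 27/5
a_4 = 2: 70/13
a_5 = 10: 727/135
a_6 = 2: 1524/283

1524/283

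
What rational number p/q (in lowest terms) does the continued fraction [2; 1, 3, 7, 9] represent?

731/265

Start with 9.
7 + 1/(9/1) = 7 + 1/9 = 64/9
3 + 1/(64/9) = 3 + 9/64 = 201/64
1 + 1/(201/64) = 1 + 64/201 = 265/201
2 + 1/(265/201) = 2 + 201/265 = 731/265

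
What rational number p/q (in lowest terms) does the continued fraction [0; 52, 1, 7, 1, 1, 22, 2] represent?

783/41407

Starting at the tail and folding back:
Start with 2.
22 + 1/(2/1) = 22 + 1/2 = 45/2
1 + 1/(45/2) = 1 + 2/45 = 47/45
1 + 1/(47/45) = 1 + 45/47 = 92/47
7 + 1/(92/47) = 7 + 47/92 = 691/92
1 + 1/(691/92) = 1 + 92/691 = 783/691
52 + 1/(783/691) = 52 + 691/783 = 41407/783
0 + 1/(41407/783) = 0 + 783/41407 = 783/41407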